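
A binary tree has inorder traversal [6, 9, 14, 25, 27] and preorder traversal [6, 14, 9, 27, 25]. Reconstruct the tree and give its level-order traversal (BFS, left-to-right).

Inorder:  [6, 9, 14, 25, 27]
Preorder: [6, 14, 9, 27, 25]
Algorithm: preorder visits root first, so consume preorder in order;
for each root, split the current inorder slice at that value into
left-subtree inorder and right-subtree inorder, then recurse.
Recursive splits:
  root=6; inorder splits into left=[], right=[9, 14, 25, 27]
  root=14; inorder splits into left=[9], right=[25, 27]
  root=9; inorder splits into left=[], right=[]
  root=27; inorder splits into left=[25], right=[]
  root=25; inorder splits into left=[], right=[]
Reconstructed level-order: [6, 14, 9, 27, 25]


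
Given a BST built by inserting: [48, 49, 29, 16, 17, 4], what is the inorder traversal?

Tree insertion order: [48, 49, 29, 16, 17, 4]
Tree (level-order array): [48, 29, 49, 16, None, None, None, 4, 17]
Inorder traversal: [4, 16, 17, 29, 48, 49]


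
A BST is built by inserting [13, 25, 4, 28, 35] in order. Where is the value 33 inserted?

Starting tree (level order): [13, 4, 25, None, None, None, 28, None, 35]
Insertion path: 13 -> 25 -> 28 -> 35
Result: insert 33 as left child of 35
Final tree (level order): [13, 4, 25, None, None, None, 28, None, 35, 33]


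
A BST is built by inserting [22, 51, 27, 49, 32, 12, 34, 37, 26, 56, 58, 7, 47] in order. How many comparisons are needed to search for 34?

Search path for 34: 22 -> 51 -> 27 -> 49 -> 32 -> 34
Found: True
Comparisons: 6


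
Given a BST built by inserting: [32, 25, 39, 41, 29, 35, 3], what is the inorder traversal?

Tree insertion order: [32, 25, 39, 41, 29, 35, 3]
Tree (level-order array): [32, 25, 39, 3, 29, 35, 41]
Inorder traversal: [3, 25, 29, 32, 35, 39, 41]


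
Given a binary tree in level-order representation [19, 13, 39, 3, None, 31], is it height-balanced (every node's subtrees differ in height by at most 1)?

Tree (level-order array): [19, 13, 39, 3, None, 31]
Definition: a tree is height-balanced if, at every node, |h(left) - h(right)| <= 1 (empty subtree has height -1).
Bottom-up per-node check:
  node 3: h_left=-1, h_right=-1, diff=0 [OK], height=0
  node 13: h_left=0, h_right=-1, diff=1 [OK], height=1
  node 31: h_left=-1, h_right=-1, diff=0 [OK], height=0
  node 39: h_left=0, h_right=-1, diff=1 [OK], height=1
  node 19: h_left=1, h_right=1, diff=0 [OK], height=2
All nodes satisfy the balance condition.
Result: Balanced


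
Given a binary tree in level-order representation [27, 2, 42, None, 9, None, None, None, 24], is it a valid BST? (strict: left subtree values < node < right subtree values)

Level-order array: [27, 2, 42, None, 9, None, None, None, 24]
Validate using subtree bounds (lo, hi): at each node, require lo < value < hi,
then recurse left with hi=value and right with lo=value.
Preorder trace (stopping at first violation):
  at node 27 with bounds (-inf, +inf): OK
  at node 2 with bounds (-inf, 27): OK
  at node 9 with bounds (2, 27): OK
  at node 24 with bounds (9, 27): OK
  at node 42 with bounds (27, +inf): OK
No violation found at any node.
Result: Valid BST


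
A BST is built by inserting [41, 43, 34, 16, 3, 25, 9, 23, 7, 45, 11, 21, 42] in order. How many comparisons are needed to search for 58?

Search path for 58: 41 -> 43 -> 45
Found: False
Comparisons: 3


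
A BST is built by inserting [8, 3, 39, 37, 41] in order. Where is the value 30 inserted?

Starting tree (level order): [8, 3, 39, None, None, 37, 41]
Insertion path: 8 -> 39 -> 37
Result: insert 30 as left child of 37
Final tree (level order): [8, 3, 39, None, None, 37, 41, 30]


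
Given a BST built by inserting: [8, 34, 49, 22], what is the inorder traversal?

Tree insertion order: [8, 34, 49, 22]
Tree (level-order array): [8, None, 34, 22, 49]
Inorder traversal: [8, 22, 34, 49]


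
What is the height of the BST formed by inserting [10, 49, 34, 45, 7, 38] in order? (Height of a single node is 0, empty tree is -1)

Insertion order: [10, 49, 34, 45, 7, 38]
Tree (level-order array): [10, 7, 49, None, None, 34, None, None, 45, 38]
Compute height bottom-up (empty subtree = -1):
  height(7) = 1 + max(-1, -1) = 0
  height(38) = 1 + max(-1, -1) = 0
  height(45) = 1 + max(0, -1) = 1
  height(34) = 1 + max(-1, 1) = 2
  height(49) = 1 + max(2, -1) = 3
  height(10) = 1 + max(0, 3) = 4
Height = 4


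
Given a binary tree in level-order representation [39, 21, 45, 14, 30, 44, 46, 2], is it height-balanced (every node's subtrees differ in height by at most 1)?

Tree (level-order array): [39, 21, 45, 14, 30, 44, 46, 2]
Definition: a tree is height-balanced if, at every node, |h(left) - h(right)| <= 1 (empty subtree has height -1).
Bottom-up per-node check:
  node 2: h_left=-1, h_right=-1, diff=0 [OK], height=0
  node 14: h_left=0, h_right=-1, diff=1 [OK], height=1
  node 30: h_left=-1, h_right=-1, diff=0 [OK], height=0
  node 21: h_left=1, h_right=0, diff=1 [OK], height=2
  node 44: h_left=-1, h_right=-1, diff=0 [OK], height=0
  node 46: h_left=-1, h_right=-1, diff=0 [OK], height=0
  node 45: h_left=0, h_right=0, diff=0 [OK], height=1
  node 39: h_left=2, h_right=1, diff=1 [OK], height=3
All nodes satisfy the balance condition.
Result: Balanced


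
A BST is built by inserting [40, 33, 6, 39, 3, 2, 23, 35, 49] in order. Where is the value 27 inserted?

Starting tree (level order): [40, 33, 49, 6, 39, None, None, 3, 23, 35, None, 2]
Insertion path: 40 -> 33 -> 6 -> 23
Result: insert 27 as right child of 23
Final tree (level order): [40, 33, 49, 6, 39, None, None, 3, 23, 35, None, 2, None, None, 27]


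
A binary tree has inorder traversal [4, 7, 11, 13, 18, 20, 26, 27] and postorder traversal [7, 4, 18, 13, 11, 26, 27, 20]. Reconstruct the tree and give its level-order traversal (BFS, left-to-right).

Inorder:   [4, 7, 11, 13, 18, 20, 26, 27]
Postorder: [7, 4, 18, 13, 11, 26, 27, 20]
Algorithm: postorder visits root last, so walk postorder right-to-left;
each value is the root of the current inorder slice — split it at that
value, recurse on the right subtree first, then the left.
Recursive splits:
  root=20; inorder splits into left=[4, 7, 11, 13, 18], right=[26, 27]
  root=27; inorder splits into left=[26], right=[]
  root=26; inorder splits into left=[], right=[]
  root=11; inorder splits into left=[4, 7], right=[13, 18]
  root=13; inorder splits into left=[], right=[18]
  root=18; inorder splits into left=[], right=[]
  root=4; inorder splits into left=[], right=[7]
  root=7; inorder splits into left=[], right=[]
Reconstructed level-order: [20, 11, 27, 4, 13, 26, 7, 18]


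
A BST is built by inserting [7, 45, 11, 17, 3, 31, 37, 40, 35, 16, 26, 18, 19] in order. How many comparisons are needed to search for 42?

Search path for 42: 7 -> 45 -> 11 -> 17 -> 31 -> 37 -> 40
Found: False
Comparisons: 7


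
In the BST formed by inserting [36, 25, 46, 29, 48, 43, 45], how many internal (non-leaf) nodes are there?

Tree built from: [36, 25, 46, 29, 48, 43, 45]
Tree (level-order array): [36, 25, 46, None, 29, 43, 48, None, None, None, 45]
Rule: An internal node has at least one child.
Per-node child counts:
  node 36: 2 child(ren)
  node 25: 1 child(ren)
  node 29: 0 child(ren)
  node 46: 2 child(ren)
  node 43: 1 child(ren)
  node 45: 0 child(ren)
  node 48: 0 child(ren)
Matching nodes: [36, 25, 46, 43]
Count of internal (non-leaf) nodes: 4


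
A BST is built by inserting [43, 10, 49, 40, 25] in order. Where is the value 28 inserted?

Starting tree (level order): [43, 10, 49, None, 40, None, None, 25]
Insertion path: 43 -> 10 -> 40 -> 25
Result: insert 28 as right child of 25
Final tree (level order): [43, 10, 49, None, 40, None, None, 25, None, None, 28]


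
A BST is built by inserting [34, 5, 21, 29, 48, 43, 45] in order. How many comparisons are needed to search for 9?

Search path for 9: 34 -> 5 -> 21
Found: False
Comparisons: 3


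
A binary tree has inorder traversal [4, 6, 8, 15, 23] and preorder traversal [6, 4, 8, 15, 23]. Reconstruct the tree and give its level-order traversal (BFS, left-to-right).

Inorder:  [4, 6, 8, 15, 23]
Preorder: [6, 4, 8, 15, 23]
Algorithm: preorder visits root first, so consume preorder in order;
for each root, split the current inorder slice at that value into
left-subtree inorder and right-subtree inorder, then recurse.
Recursive splits:
  root=6; inorder splits into left=[4], right=[8, 15, 23]
  root=4; inorder splits into left=[], right=[]
  root=8; inorder splits into left=[], right=[15, 23]
  root=15; inorder splits into left=[], right=[23]
  root=23; inorder splits into left=[], right=[]
Reconstructed level-order: [6, 4, 8, 15, 23]


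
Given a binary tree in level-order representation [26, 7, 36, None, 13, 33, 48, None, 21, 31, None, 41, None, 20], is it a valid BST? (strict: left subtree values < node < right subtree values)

Level-order array: [26, 7, 36, None, 13, 33, 48, None, 21, 31, None, 41, None, 20]
Validate using subtree bounds (lo, hi): at each node, require lo < value < hi,
then recurse left with hi=value and right with lo=value.
Preorder trace (stopping at first violation):
  at node 26 with bounds (-inf, +inf): OK
  at node 7 with bounds (-inf, 26): OK
  at node 13 with bounds (7, 26): OK
  at node 21 with bounds (13, 26): OK
  at node 20 with bounds (13, 21): OK
  at node 36 with bounds (26, +inf): OK
  at node 33 with bounds (26, 36): OK
  at node 31 with bounds (26, 33): OK
  at node 48 with bounds (36, +inf): OK
  at node 41 with bounds (36, 48): OK
No violation found at any node.
Result: Valid BST


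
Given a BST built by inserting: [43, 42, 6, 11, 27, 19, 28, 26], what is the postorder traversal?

Tree insertion order: [43, 42, 6, 11, 27, 19, 28, 26]
Tree (level-order array): [43, 42, None, 6, None, None, 11, None, 27, 19, 28, None, 26]
Postorder traversal: [26, 19, 28, 27, 11, 6, 42, 43]


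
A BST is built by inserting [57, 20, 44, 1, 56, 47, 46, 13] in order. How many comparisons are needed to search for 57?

Search path for 57: 57
Found: True
Comparisons: 1


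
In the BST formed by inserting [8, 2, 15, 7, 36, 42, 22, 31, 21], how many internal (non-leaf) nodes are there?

Tree built from: [8, 2, 15, 7, 36, 42, 22, 31, 21]
Tree (level-order array): [8, 2, 15, None, 7, None, 36, None, None, 22, 42, 21, 31]
Rule: An internal node has at least one child.
Per-node child counts:
  node 8: 2 child(ren)
  node 2: 1 child(ren)
  node 7: 0 child(ren)
  node 15: 1 child(ren)
  node 36: 2 child(ren)
  node 22: 2 child(ren)
  node 21: 0 child(ren)
  node 31: 0 child(ren)
  node 42: 0 child(ren)
Matching nodes: [8, 2, 15, 36, 22]
Count of internal (non-leaf) nodes: 5


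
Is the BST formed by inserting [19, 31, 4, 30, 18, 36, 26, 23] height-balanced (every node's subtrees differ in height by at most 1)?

Tree (level-order array): [19, 4, 31, None, 18, 30, 36, None, None, 26, None, None, None, 23]
Definition: a tree is height-balanced if, at every node, |h(left) - h(right)| <= 1 (empty subtree has height -1).
Bottom-up per-node check:
  node 18: h_left=-1, h_right=-1, diff=0 [OK], height=0
  node 4: h_left=-1, h_right=0, diff=1 [OK], height=1
  node 23: h_left=-1, h_right=-1, diff=0 [OK], height=0
  node 26: h_left=0, h_right=-1, diff=1 [OK], height=1
  node 30: h_left=1, h_right=-1, diff=2 [FAIL (|1--1|=2 > 1)], height=2
  node 36: h_left=-1, h_right=-1, diff=0 [OK], height=0
  node 31: h_left=2, h_right=0, diff=2 [FAIL (|2-0|=2 > 1)], height=3
  node 19: h_left=1, h_right=3, diff=2 [FAIL (|1-3|=2 > 1)], height=4
Node 30 violates the condition: |1 - -1| = 2 > 1.
Result: Not balanced


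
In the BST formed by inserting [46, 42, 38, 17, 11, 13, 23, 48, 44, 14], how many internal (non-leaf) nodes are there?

Tree built from: [46, 42, 38, 17, 11, 13, 23, 48, 44, 14]
Tree (level-order array): [46, 42, 48, 38, 44, None, None, 17, None, None, None, 11, 23, None, 13, None, None, None, 14]
Rule: An internal node has at least one child.
Per-node child counts:
  node 46: 2 child(ren)
  node 42: 2 child(ren)
  node 38: 1 child(ren)
  node 17: 2 child(ren)
  node 11: 1 child(ren)
  node 13: 1 child(ren)
  node 14: 0 child(ren)
  node 23: 0 child(ren)
  node 44: 0 child(ren)
  node 48: 0 child(ren)
Matching nodes: [46, 42, 38, 17, 11, 13]
Count of internal (non-leaf) nodes: 6


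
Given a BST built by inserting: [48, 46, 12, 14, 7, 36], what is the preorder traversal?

Tree insertion order: [48, 46, 12, 14, 7, 36]
Tree (level-order array): [48, 46, None, 12, None, 7, 14, None, None, None, 36]
Preorder traversal: [48, 46, 12, 7, 14, 36]


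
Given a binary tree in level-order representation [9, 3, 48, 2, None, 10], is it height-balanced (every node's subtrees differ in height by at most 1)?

Tree (level-order array): [9, 3, 48, 2, None, 10]
Definition: a tree is height-balanced if, at every node, |h(left) - h(right)| <= 1 (empty subtree has height -1).
Bottom-up per-node check:
  node 2: h_left=-1, h_right=-1, diff=0 [OK], height=0
  node 3: h_left=0, h_right=-1, diff=1 [OK], height=1
  node 10: h_left=-1, h_right=-1, diff=0 [OK], height=0
  node 48: h_left=0, h_right=-1, diff=1 [OK], height=1
  node 9: h_left=1, h_right=1, diff=0 [OK], height=2
All nodes satisfy the balance condition.
Result: Balanced


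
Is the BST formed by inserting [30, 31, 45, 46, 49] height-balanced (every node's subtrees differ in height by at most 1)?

Tree (level-order array): [30, None, 31, None, 45, None, 46, None, 49]
Definition: a tree is height-balanced if, at every node, |h(left) - h(right)| <= 1 (empty subtree has height -1).
Bottom-up per-node check:
  node 49: h_left=-1, h_right=-1, diff=0 [OK], height=0
  node 46: h_left=-1, h_right=0, diff=1 [OK], height=1
  node 45: h_left=-1, h_right=1, diff=2 [FAIL (|-1-1|=2 > 1)], height=2
  node 31: h_left=-1, h_right=2, diff=3 [FAIL (|-1-2|=3 > 1)], height=3
  node 30: h_left=-1, h_right=3, diff=4 [FAIL (|-1-3|=4 > 1)], height=4
Node 45 violates the condition: |-1 - 1| = 2 > 1.
Result: Not balanced


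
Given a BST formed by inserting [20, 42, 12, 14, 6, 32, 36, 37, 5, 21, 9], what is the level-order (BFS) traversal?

Tree insertion order: [20, 42, 12, 14, 6, 32, 36, 37, 5, 21, 9]
Tree (level-order array): [20, 12, 42, 6, 14, 32, None, 5, 9, None, None, 21, 36, None, None, None, None, None, None, None, 37]
BFS from the root, enqueuing left then right child of each popped node:
  queue [20] -> pop 20, enqueue [12, 42], visited so far: [20]
  queue [12, 42] -> pop 12, enqueue [6, 14], visited so far: [20, 12]
  queue [42, 6, 14] -> pop 42, enqueue [32], visited so far: [20, 12, 42]
  queue [6, 14, 32] -> pop 6, enqueue [5, 9], visited so far: [20, 12, 42, 6]
  queue [14, 32, 5, 9] -> pop 14, enqueue [none], visited so far: [20, 12, 42, 6, 14]
  queue [32, 5, 9] -> pop 32, enqueue [21, 36], visited so far: [20, 12, 42, 6, 14, 32]
  queue [5, 9, 21, 36] -> pop 5, enqueue [none], visited so far: [20, 12, 42, 6, 14, 32, 5]
  queue [9, 21, 36] -> pop 9, enqueue [none], visited so far: [20, 12, 42, 6, 14, 32, 5, 9]
  queue [21, 36] -> pop 21, enqueue [none], visited so far: [20, 12, 42, 6, 14, 32, 5, 9, 21]
  queue [36] -> pop 36, enqueue [37], visited so far: [20, 12, 42, 6, 14, 32, 5, 9, 21, 36]
  queue [37] -> pop 37, enqueue [none], visited so far: [20, 12, 42, 6, 14, 32, 5, 9, 21, 36, 37]
Result: [20, 12, 42, 6, 14, 32, 5, 9, 21, 36, 37]


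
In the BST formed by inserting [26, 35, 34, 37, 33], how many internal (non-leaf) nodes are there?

Tree built from: [26, 35, 34, 37, 33]
Tree (level-order array): [26, None, 35, 34, 37, 33]
Rule: An internal node has at least one child.
Per-node child counts:
  node 26: 1 child(ren)
  node 35: 2 child(ren)
  node 34: 1 child(ren)
  node 33: 0 child(ren)
  node 37: 0 child(ren)
Matching nodes: [26, 35, 34]
Count of internal (non-leaf) nodes: 3


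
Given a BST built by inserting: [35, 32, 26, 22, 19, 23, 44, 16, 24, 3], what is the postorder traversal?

Tree insertion order: [35, 32, 26, 22, 19, 23, 44, 16, 24, 3]
Tree (level-order array): [35, 32, 44, 26, None, None, None, 22, None, 19, 23, 16, None, None, 24, 3]
Postorder traversal: [3, 16, 19, 24, 23, 22, 26, 32, 44, 35]


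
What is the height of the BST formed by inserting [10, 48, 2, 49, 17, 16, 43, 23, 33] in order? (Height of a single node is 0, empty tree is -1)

Insertion order: [10, 48, 2, 49, 17, 16, 43, 23, 33]
Tree (level-order array): [10, 2, 48, None, None, 17, 49, 16, 43, None, None, None, None, 23, None, None, 33]
Compute height bottom-up (empty subtree = -1):
  height(2) = 1 + max(-1, -1) = 0
  height(16) = 1 + max(-1, -1) = 0
  height(33) = 1 + max(-1, -1) = 0
  height(23) = 1 + max(-1, 0) = 1
  height(43) = 1 + max(1, -1) = 2
  height(17) = 1 + max(0, 2) = 3
  height(49) = 1 + max(-1, -1) = 0
  height(48) = 1 + max(3, 0) = 4
  height(10) = 1 + max(0, 4) = 5
Height = 5


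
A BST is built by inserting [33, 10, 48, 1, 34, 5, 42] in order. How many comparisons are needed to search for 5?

Search path for 5: 33 -> 10 -> 1 -> 5
Found: True
Comparisons: 4


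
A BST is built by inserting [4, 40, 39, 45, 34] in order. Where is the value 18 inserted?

Starting tree (level order): [4, None, 40, 39, 45, 34]
Insertion path: 4 -> 40 -> 39 -> 34
Result: insert 18 as left child of 34
Final tree (level order): [4, None, 40, 39, 45, 34, None, None, None, 18]


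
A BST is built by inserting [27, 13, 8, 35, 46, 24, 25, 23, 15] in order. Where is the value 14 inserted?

Starting tree (level order): [27, 13, 35, 8, 24, None, 46, None, None, 23, 25, None, None, 15]
Insertion path: 27 -> 13 -> 24 -> 23 -> 15
Result: insert 14 as left child of 15
Final tree (level order): [27, 13, 35, 8, 24, None, 46, None, None, 23, 25, None, None, 15, None, None, None, 14]


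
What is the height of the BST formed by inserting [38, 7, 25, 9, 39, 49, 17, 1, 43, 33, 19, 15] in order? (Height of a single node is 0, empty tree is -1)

Insertion order: [38, 7, 25, 9, 39, 49, 17, 1, 43, 33, 19, 15]
Tree (level-order array): [38, 7, 39, 1, 25, None, 49, None, None, 9, 33, 43, None, None, 17, None, None, None, None, 15, 19]
Compute height bottom-up (empty subtree = -1):
  height(1) = 1 + max(-1, -1) = 0
  height(15) = 1 + max(-1, -1) = 0
  height(19) = 1 + max(-1, -1) = 0
  height(17) = 1 + max(0, 0) = 1
  height(9) = 1 + max(-1, 1) = 2
  height(33) = 1 + max(-1, -1) = 0
  height(25) = 1 + max(2, 0) = 3
  height(7) = 1 + max(0, 3) = 4
  height(43) = 1 + max(-1, -1) = 0
  height(49) = 1 + max(0, -1) = 1
  height(39) = 1 + max(-1, 1) = 2
  height(38) = 1 + max(4, 2) = 5
Height = 5


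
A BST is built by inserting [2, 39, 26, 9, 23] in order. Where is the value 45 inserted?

Starting tree (level order): [2, None, 39, 26, None, 9, None, None, 23]
Insertion path: 2 -> 39
Result: insert 45 as right child of 39
Final tree (level order): [2, None, 39, 26, 45, 9, None, None, None, None, 23]


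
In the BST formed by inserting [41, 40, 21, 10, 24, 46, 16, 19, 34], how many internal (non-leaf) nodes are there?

Tree built from: [41, 40, 21, 10, 24, 46, 16, 19, 34]
Tree (level-order array): [41, 40, 46, 21, None, None, None, 10, 24, None, 16, None, 34, None, 19]
Rule: An internal node has at least one child.
Per-node child counts:
  node 41: 2 child(ren)
  node 40: 1 child(ren)
  node 21: 2 child(ren)
  node 10: 1 child(ren)
  node 16: 1 child(ren)
  node 19: 0 child(ren)
  node 24: 1 child(ren)
  node 34: 0 child(ren)
  node 46: 0 child(ren)
Matching nodes: [41, 40, 21, 10, 16, 24]
Count of internal (non-leaf) nodes: 6


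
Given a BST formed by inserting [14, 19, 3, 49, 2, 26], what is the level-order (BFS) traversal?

Tree insertion order: [14, 19, 3, 49, 2, 26]
Tree (level-order array): [14, 3, 19, 2, None, None, 49, None, None, 26]
BFS from the root, enqueuing left then right child of each popped node:
  queue [14] -> pop 14, enqueue [3, 19], visited so far: [14]
  queue [3, 19] -> pop 3, enqueue [2], visited so far: [14, 3]
  queue [19, 2] -> pop 19, enqueue [49], visited so far: [14, 3, 19]
  queue [2, 49] -> pop 2, enqueue [none], visited so far: [14, 3, 19, 2]
  queue [49] -> pop 49, enqueue [26], visited so far: [14, 3, 19, 2, 49]
  queue [26] -> pop 26, enqueue [none], visited so far: [14, 3, 19, 2, 49, 26]
Result: [14, 3, 19, 2, 49, 26]


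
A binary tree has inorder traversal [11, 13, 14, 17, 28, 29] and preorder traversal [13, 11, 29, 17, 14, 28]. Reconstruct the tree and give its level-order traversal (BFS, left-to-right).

Inorder:  [11, 13, 14, 17, 28, 29]
Preorder: [13, 11, 29, 17, 14, 28]
Algorithm: preorder visits root first, so consume preorder in order;
for each root, split the current inorder slice at that value into
left-subtree inorder and right-subtree inorder, then recurse.
Recursive splits:
  root=13; inorder splits into left=[11], right=[14, 17, 28, 29]
  root=11; inorder splits into left=[], right=[]
  root=29; inorder splits into left=[14, 17, 28], right=[]
  root=17; inorder splits into left=[14], right=[28]
  root=14; inorder splits into left=[], right=[]
  root=28; inorder splits into left=[], right=[]
Reconstructed level-order: [13, 11, 29, 17, 14, 28]


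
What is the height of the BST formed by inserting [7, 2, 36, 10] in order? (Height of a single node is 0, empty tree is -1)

Insertion order: [7, 2, 36, 10]
Tree (level-order array): [7, 2, 36, None, None, 10]
Compute height bottom-up (empty subtree = -1):
  height(2) = 1 + max(-1, -1) = 0
  height(10) = 1 + max(-1, -1) = 0
  height(36) = 1 + max(0, -1) = 1
  height(7) = 1 + max(0, 1) = 2
Height = 2


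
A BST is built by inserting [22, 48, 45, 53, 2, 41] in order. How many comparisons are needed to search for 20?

Search path for 20: 22 -> 2
Found: False
Comparisons: 2


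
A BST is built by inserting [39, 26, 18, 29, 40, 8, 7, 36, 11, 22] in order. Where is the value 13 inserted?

Starting tree (level order): [39, 26, 40, 18, 29, None, None, 8, 22, None, 36, 7, 11]
Insertion path: 39 -> 26 -> 18 -> 8 -> 11
Result: insert 13 as right child of 11
Final tree (level order): [39, 26, 40, 18, 29, None, None, 8, 22, None, 36, 7, 11, None, None, None, None, None, None, None, 13]


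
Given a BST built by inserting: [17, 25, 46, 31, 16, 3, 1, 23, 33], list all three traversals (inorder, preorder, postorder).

Tree insertion order: [17, 25, 46, 31, 16, 3, 1, 23, 33]
Tree (level-order array): [17, 16, 25, 3, None, 23, 46, 1, None, None, None, 31, None, None, None, None, 33]
Inorder (L, root, R): [1, 3, 16, 17, 23, 25, 31, 33, 46]
Preorder (root, L, R): [17, 16, 3, 1, 25, 23, 46, 31, 33]
Postorder (L, R, root): [1, 3, 16, 23, 33, 31, 46, 25, 17]


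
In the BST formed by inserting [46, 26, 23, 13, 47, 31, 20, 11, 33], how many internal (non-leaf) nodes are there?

Tree built from: [46, 26, 23, 13, 47, 31, 20, 11, 33]
Tree (level-order array): [46, 26, 47, 23, 31, None, None, 13, None, None, 33, 11, 20]
Rule: An internal node has at least one child.
Per-node child counts:
  node 46: 2 child(ren)
  node 26: 2 child(ren)
  node 23: 1 child(ren)
  node 13: 2 child(ren)
  node 11: 0 child(ren)
  node 20: 0 child(ren)
  node 31: 1 child(ren)
  node 33: 0 child(ren)
  node 47: 0 child(ren)
Matching nodes: [46, 26, 23, 13, 31]
Count of internal (non-leaf) nodes: 5


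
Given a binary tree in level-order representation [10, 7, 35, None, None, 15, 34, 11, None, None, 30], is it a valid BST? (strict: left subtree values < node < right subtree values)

Level-order array: [10, 7, 35, None, None, 15, 34, 11, None, None, 30]
Validate using subtree bounds (lo, hi): at each node, require lo < value < hi,
then recurse left with hi=value and right with lo=value.
Preorder trace (stopping at first violation):
  at node 10 with bounds (-inf, +inf): OK
  at node 7 with bounds (-inf, 10): OK
  at node 35 with bounds (10, +inf): OK
  at node 15 with bounds (10, 35): OK
  at node 11 with bounds (10, 15): OK
  at node 34 with bounds (35, +inf): VIOLATION
Node 34 violates its bound: not (35 < 34 < +inf).
Result: Not a valid BST


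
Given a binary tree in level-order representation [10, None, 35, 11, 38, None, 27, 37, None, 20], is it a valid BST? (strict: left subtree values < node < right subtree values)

Level-order array: [10, None, 35, 11, 38, None, 27, 37, None, 20]
Validate using subtree bounds (lo, hi): at each node, require lo < value < hi,
then recurse left with hi=value and right with lo=value.
Preorder trace (stopping at first violation):
  at node 10 with bounds (-inf, +inf): OK
  at node 35 with bounds (10, +inf): OK
  at node 11 with bounds (10, 35): OK
  at node 27 with bounds (11, 35): OK
  at node 20 with bounds (11, 27): OK
  at node 38 with bounds (35, +inf): OK
  at node 37 with bounds (35, 38): OK
No violation found at any node.
Result: Valid BST


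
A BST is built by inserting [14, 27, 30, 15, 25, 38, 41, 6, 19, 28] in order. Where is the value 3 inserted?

Starting tree (level order): [14, 6, 27, None, None, 15, 30, None, 25, 28, 38, 19, None, None, None, None, 41]
Insertion path: 14 -> 6
Result: insert 3 as left child of 6
Final tree (level order): [14, 6, 27, 3, None, 15, 30, None, None, None, 25, 28, 38, 19, None, None, None, None, 41]


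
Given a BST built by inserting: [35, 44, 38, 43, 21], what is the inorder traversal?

Tree insertion order: [35, 44, 38, 43, 21]
Tree (level-order array): [35, 21, 44, None, None, 38, None, None, 43]
Inorder traversal: [21, 35, 38, 43, 44]


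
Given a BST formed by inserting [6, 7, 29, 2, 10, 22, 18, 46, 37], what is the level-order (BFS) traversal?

Tree insertion order: [6, 7, 29, 2, 10, 22, 18, 46, 37]
Tree (level-order array): [6, 2, 7, None, None, None, 29, 10, 46, None, 22, 37, None, 18]
BFS from the root, enqueuing left then right child of each popped node:
  queue [6] -> pop 6, enqueue [2, 7], visited so far: [6]
  queue [2, 7] -> pop 2, enqueue [none], visited so far: [6, 2]
  queue [7] -> pop 7, enqueue [29], visited so far: [6, 2, 7]
  queue [29] -> pop 29, enqueue [10, 46], visited so far: [6, 2, 7, 29]
  queue [10, 46] -> pop 10, enqueue [22], visited so far: [6, 2, 7, 29, 10]
  queue [46, 22] -> pop 46, enqueue [37], visited so far: [6, 2, 7, 29, 10, 46]
  queue [22, 37] -> pop 22, enqueue [18], visited so far: [6, 2, 7, 29, 10, 46, 22]
  queue [37, 18] -> pop 37, enqueue [none], visited so far: [6, 2, 7, 29, 10, 46, 22, 37]
  queue [18] -> pop 18, enqueue [none], visited so far: [6, 2, 7, 29, 10, 46, 22, 37, 18]
Result: [6, 2, 7, 29, 10, 46, 22, 37, 18]


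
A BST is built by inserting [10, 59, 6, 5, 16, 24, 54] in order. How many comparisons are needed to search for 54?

Search path for 54: 10 -> 59 -> 16 -> 24 -> 54
Found: True
Comparisons: 5


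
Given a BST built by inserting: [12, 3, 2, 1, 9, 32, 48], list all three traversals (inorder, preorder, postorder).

Tree insertion order: [12, 3, 2, 1, 9, 32, 48]
Tree (level-order array): [12, 3, 32, 2, 9, None, 48, 1]
Inorder (L, root, R): [1, 2, 3, 9, 12, 32, 48]
Preorder (root, L, R): [12, 3, 2, 1, 9, 32, 48]
Postorder (L, R, root): [1, 2, 9, 3, 48, 32, 12]


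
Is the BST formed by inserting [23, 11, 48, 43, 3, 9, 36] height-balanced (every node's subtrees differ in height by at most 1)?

Tree (level-order array): [23, 11, 48, 3, None, 43, None, None, 9, 36]
Definition: a tree is height-balanced if, at every node, |h(left) - h(right)| <= 1 (empty subtree has height -1).
Bottom-up per-node check:
  node 9: h_left=-1, h_right=-1, diff=0 [OK], height=0
  node 3: h_left=-1, h_right=0, diff=1 [OK], height=1
  node 11: h_left=1, h_right=-1, diff=2 [FAIL (|1--1|=2 > 1)], height=2
  node 36: h_left=-1, h_right=-1, diff=0 [OK], height=0
  node 43: h_left=0, h_right=-1, diff=1 [OK], height=1
  node 48: h_left=1, h_right=-1, diff=2 [FAIL (|1--1|=2 > 1)], height=2
  node 23: h_left=2, h_right=2, diff=0 [OK], height=3
Node 11 violates the condition: |1 - -1| = 2 > 1.
Result: Not balanced


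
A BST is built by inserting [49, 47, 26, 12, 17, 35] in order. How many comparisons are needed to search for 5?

Search path for 5: 49 -> 47 -> 26 -> 12
Found: False
Comparisons: 4


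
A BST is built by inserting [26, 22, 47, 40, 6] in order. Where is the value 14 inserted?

Starting tree (level order): [26, 22, 47, 6, None, 40]
Insertion path: 26 -> 22 -> 6
Result: insert 14 as right child of 6
Final tree (level order): [26, 22, 47, 6, None, 40, None, None, 14]


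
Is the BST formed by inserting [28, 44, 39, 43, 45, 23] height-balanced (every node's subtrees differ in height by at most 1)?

Tree (level-order array): [28, 23, 44, None, None, 39, 45, None, 43]
Definition: a tree is height-balanced if, at every node, |h(left) - h(right)| <= 1 (empty subtree has height -1).
Bottom-up per-node check:
  node 23: h_left=-1, h_right=-1, diff=0 [OK], height=0
  node 43: h_left=-1, h_right=-1, diff=0 [OK], height=0
  node 39: h_left=-1, h_right=0, diff=1 [OK], height=1
  node 45: h_left=-1, h_right=-1, diff=0 [OK], height=0
  node 44: h_left=1, h_right=0, diff=1 [OK], height=2
  node 28: h_left=0, h_right=2, diff=2 [FAIL (|0-2|=2 > 1)], height=3
Node 28 violates the condition: |0 - 2| = 2 > 1.
Result: Not balanced


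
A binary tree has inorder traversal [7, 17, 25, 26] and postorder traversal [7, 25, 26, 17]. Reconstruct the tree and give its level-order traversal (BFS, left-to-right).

Inorder:   [7, 17, 25, 26]
Postorder: [7, 25, 26, 17]
Algorithm: postorder visits root last, so walk postorder right-to-left;
each value is the root of the current inorder slice — split it at that
value, recurse on the right subtree first, then the left.
Recursive splits:
  root=17; inorder splits into left=[7], right=[25, 26]
  root=26; inorder splits into left=[25], right=[]
  root=25; inorder splits into left=[], right=[]
  root=7; inorder splits into left=[], right=[]
Reconstructed level-order: [17, 7, 26, 25]


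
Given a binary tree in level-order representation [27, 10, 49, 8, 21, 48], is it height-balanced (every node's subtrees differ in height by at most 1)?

Tree (level-order array): [27, 10, 49, 8, 21, 48]
Definition: a tree is height-balanced if, at every node, |h(left) - h(right)| <= 1 (empty subtree has height -1).
Bottom-up per-node check:
  node 8: h_left=-1, h_right=-1, diff=0 [OK], height=0
  node 21: h_left=-1, h_right=-1, diff=0 [OK], height=0
  node 10: h_left=0, h_right=0, diff=0 [OK], height=1
  node 48: h_left=-1, h_right=-1, diff=0 [OK], height=0
  node 49: h_left=0, h_right=-1, diff=1 [OK], height=1
  node 27: h_left=1, h_right=1, diff=0 [OK], height=2
All nodes satisfy the balance condition.
Result: Balanced


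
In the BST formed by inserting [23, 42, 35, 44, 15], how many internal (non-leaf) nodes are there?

Tree built from: [23, 42, 35, 44, 15]
Tree (level-order array): [23, 15, 42, None, None, 35, 44]
Rule: An internal node has at least one child.
Per-node child counts:
  node 23: 2 child(ren)
  node 15: 0 child(ren)
  node 42: 2 child(ren)
  node 35: 0 child(ren)
  node 44: 0 child(ren)
Matching nodes: [23, 42]
Count of internal (non-leaf) nodes: 2


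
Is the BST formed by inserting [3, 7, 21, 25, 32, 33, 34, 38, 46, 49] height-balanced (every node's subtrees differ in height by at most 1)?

Tree (level-order array): [3, None, 7, None, 21, None, 25, None, 32, None, 33, None, 34, None, 38, None, 46, None, 49]
Definition: a tree is height-balanced if, at every node, |h(left) - h(right)| <= 1 (empty subtree has height -1).
Bottom-up per-node check:
  node 49: h_left=-1, h_right=-1, diff=0 [OK], height=0
  node 46: h_left=-1, h_right=0, diff=1 [OK], height=1
  node 38: h_left=-1, h_right=1, diff=2 [FAIL (|-1-1|=2 > 1)], height=2
  node 34: h_left=-1, h_right=2, diff=3 [FAIL (|-1-2|=3 > 1)], height=3
  node 33: h_left=-1, h_right=3, diff=4 [FAIL (|-1-3|=4 > 1)], height=4
  node 32: h_left=-1, h_right=4, diff=5 [FAIL (|-1-4|=5 > 1)], height=5
  node 25: h_left=-1, h_right=5, diff=6 [FAIL (|-1-5|=6 > 1)], height=6
  node 21: h_left=-1, h_right=6, diff=7 [FAIL (|-1-6|=7 > 1)], height=7
  node 7: h_left=-1, h_right=7, diff=8 [FAIL (|-1-7|=8 > 1)], height=8
  node 3: h_left=-1, h_right=8, diff=9 [FAIL (|-1-8|=9 > 1)], height=9
Node 38 violates the condition: |-1 - 1| = 2 > 1.
Result: Not balanced


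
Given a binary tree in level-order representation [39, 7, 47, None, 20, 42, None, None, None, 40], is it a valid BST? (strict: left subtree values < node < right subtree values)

Level-order array: [39, 7, 47, None, 20, 42, None, None, None, 40]
Validate using subtree bounds (lo, hi): at each node, require lo < value < hi,
then recurse left with hi=value and right with lo=value.
Preorder trace (stopping at first violation):
  at node 39 with bounds (-inf, +inf): OK
  at node 7 with bounds (-inf, 39): OK
  at node 20 with bounds (7, 39): OK
  at node 47 with bounds (39, +inf): OK
  at node 42 with bounds (39, 47): OK
  at node 40 with bounds (39, 42): OK
No violation found at any node.
Result: Valid BST


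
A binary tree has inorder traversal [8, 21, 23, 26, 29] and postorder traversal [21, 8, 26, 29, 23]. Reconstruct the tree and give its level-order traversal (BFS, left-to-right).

Inorder:   [8, 21, 23, 26, 29]
Postorder: [21, 8, 26, 29, 23]
Algorithm: postorder visits root last, so walk postorder right-to-left;
each value is the root of the current inorder slice — split it at that
value, recurse on the right subtree first, then the left.
Recursive splits:
  root=23; inorder splits into left=[8, 21], right=[26, 29]
  root=29; inorder splits into left=[26], right=[]
  root=26; inorder splits into left=[], right=[]
  root=8; inorder splits into left=[], right=[21]
  root=21; inorder splits into left=[], right=[]
Reconstructed level-order: [23, 8, 29, 21, 26]


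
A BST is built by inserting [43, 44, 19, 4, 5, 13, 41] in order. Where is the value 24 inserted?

Starting tree (level order): [43, 19, 44, 4, 41, None, None, None, 5, None, None, None, 13]
Insertion path: 43 -> 19 -> 41
Result: insert 24 as left child of 41
Final tree (level order): [43, 19, 44, 4, 41, None, None, None, 5, 24, None, None, 13]


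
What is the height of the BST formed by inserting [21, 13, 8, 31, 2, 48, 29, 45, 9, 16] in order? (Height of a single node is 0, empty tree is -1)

Insertion order: [21, 13, 8, 31, 2, 48, 29, 45, 9, 16]
Tree (level-order array): [21, 13, 31, 8, 16, 29, 48, 2, 9, None, None, None, None, 45]
Compute height bottom-up (empty subtree = -1):
  height(2) = 1 + max(-1, -1) = 0
  height(9) = 1 + max(-1, -1) = 0
  height(8) = 1 + max(0, 0) = 1
  height(16) = 1 + max(-1, -1) = 0
  height(13) = 1 + max(1, 0) = 2
  height(29) = 1 + max(-1, -1) = 0
  height(45) = 1 + max(-1, -1) = 0
  height(48) = 1 + max(0, -1) = 1
  height(31) = 1 + max(0, 1) = 2
  height(21) = 1 + max(2, 2) = 3
Height = 3


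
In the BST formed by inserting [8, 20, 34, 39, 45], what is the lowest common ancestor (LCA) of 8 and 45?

Tree insertion order: [8, 20, 34, 39, 45]
Tree (level-order array): [8, None, 20, None, 34, None, 39, None, 45]
In a BST, the LCA of p=8, q=45 is the first node v on the
root-to-leaf path with p <= v <= q (go left if both < v, right if both > v).
Walk from root:
  at 8: 8 <= 8 <= 45, this is the LCA
LCA = 8


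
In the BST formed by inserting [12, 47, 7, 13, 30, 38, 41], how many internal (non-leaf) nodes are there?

Tree built from: [12, 47, 7, 13, 30, 38, 41]
Tree (level-order array): [12, 7, 47, None, None, 13, None, None, 30, None, 38, None, 41]
Rule: An internal node has at least one child.
Per-node child counts:
  node 12: 2 child(ren)
  node 7: 0 child(ren)
  node 47: 1 child(ren)
  node 13: 1 child(ren)
  node 30: 1 child(ren)
  node 38: 1 child(ren)
  node 41: 0 child(ren)
Matching nodes: [12, 47, 13, 30, 38]
Count of internal (non-leaf) nodes: 5


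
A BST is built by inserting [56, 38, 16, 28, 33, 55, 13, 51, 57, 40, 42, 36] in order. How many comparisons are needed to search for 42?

Search path for 42: 56 -> 38 -> 55 -> 51 -> 40 -> 42
Found: True
Comparisons: 6


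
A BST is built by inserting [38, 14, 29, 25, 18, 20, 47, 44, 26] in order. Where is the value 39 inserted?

Starting tree (level order): [38, 14, 47, None, 29, 44, None, 25, None, None, None, 18, 26, None, 20]
Insertion path: 38 -> 47 -> 44
Result: insert 39 as left child of 44
Final tree (level order): [38, 14, 47, None, 29, 44, None, 25, None, 39, None, 18, 26, None, None, None, 20]


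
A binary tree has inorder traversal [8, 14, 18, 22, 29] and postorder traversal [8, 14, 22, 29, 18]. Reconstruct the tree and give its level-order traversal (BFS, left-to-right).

Inorder:   [8, 14, 18, 22, 29]
Postorder: [8, 14, 22, 29, 18]
Algorithm: postorder visits root last, so walk postorder right-to-left;
each value is the root of the current inorder slice — split it at that
value, recurse on the right subtree first, then the left.
Recursive splits:
  root=18; inorder splits into left=[8, 14], right=[22, 29]
  root=29; inorder splits into left=[22], right=[]
  root=22; inorder splits into left=[], right=[]
  root=14; inorder splits into left=[8], right=[]
  root=8; inorder splits into left=[], right=[]
Reconstructed level-order: [18, 14, 29, 8, 22]


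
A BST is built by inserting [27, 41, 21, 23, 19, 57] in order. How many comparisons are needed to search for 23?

Search path for 23: 27 -> 21 -> 23
Found: True
Comparisons: 3


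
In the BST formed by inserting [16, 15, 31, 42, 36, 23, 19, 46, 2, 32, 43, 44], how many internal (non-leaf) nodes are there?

Tree built from: [16, 15, 31, 42, 36, 23, 19, 46, 2, 32, 43, 44]
Tree (level-order array): [16, 15, 31, 2, None, 23, 42, None, None, 19, None, 36, 46, None, None, 32, None, 43, None, None, None, None, 44]
Rule: An internal node has at least one child.
Per-node child counts:
  node 16: 2 child(ren)
  node 15: 1 child(ren)
  node 2: 0 child(ren)
  node 31: 2 child(ren)
  node 23: 1 child(ren)
  node 19: 0 child(ren)
  node 42: 2 child(ren)
  node 36: 1 child(ren)
  node 32: 0 child(ren)
  node 46: 1 child(ren)
  node 43: 1 child(ren)
  node 44: 0 child(ren)
Matching nodes: [16, 15, 31, 23, 42, 36, 46, 43]
Count of internal (non-leaf) nodes: 8


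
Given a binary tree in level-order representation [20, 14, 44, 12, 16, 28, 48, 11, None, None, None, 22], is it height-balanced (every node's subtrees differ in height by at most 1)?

Tree (level-order array): [20, 14, 44, 12, 16, 28, 48, 11, None, None, None, 22]
Definition: a tree is height-balanced if, at every node, |h(left) - h(right)| <= 1 (empty subtree has height -1).
Bottom-up per-node check:
  node 11: h_left=-1, h_right=-1, diff=0 [OK], height=0
  node 12: h_left=0, h_right=-1, diff=1 [OK], height=1
  node 16: h_left=-1, h_right=-1, diff=0 [OK], height=0
  node 14: h_left=1, h_right=0, diff=1 [OK], height=2
  node 22: h_left=-1, h_right=-1, diff=0 [OK], height=0
  node 28: h_left=0, h_right=-1, diff=1 [OK], height=1
  node 48: h_left=-1, h_right=-1, diff=0 [OK], height=0
  node 44: h_left=1, h_right=0, diff=1 [OK], height=2
  node 20: h_left=2, h_right=2, diff=0 [OK], height=3
All nodes satisfy the balance condition.
Result: Balanced


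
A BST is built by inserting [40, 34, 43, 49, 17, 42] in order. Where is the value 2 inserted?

Starting tree (level order): [40, 34, 43, 17, None, 42, 49]
Insertion path: 40 -> 34 -> 17
Result: insert 2 as left child of 17
Final tree (level order): [40, 34, 43, 17, None, 42, 49, 2]


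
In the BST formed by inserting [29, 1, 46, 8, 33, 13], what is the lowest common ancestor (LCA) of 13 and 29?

Tree insertion order: [29, 1, 46, 8, 33, 13]
Tree (level-order array): [29, 1, 46, None, 8, 33, None, None, 13]
In a BST, the LCA of p=13, q=29 is the first node v on the
root-to-leaf path with p <= v <= q (go left if both < v, right if both > v).
Walk from root:
  at 29: 13 <= 29 <= 29, this is the LCA
LCA = 29


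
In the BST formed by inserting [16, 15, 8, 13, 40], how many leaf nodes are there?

Tree built from: [16, 15, 8, 13, 40]
Tree (level-order array): [16, 15, 40, 8, None, None, None, None, 13]
Rule: A leaf has 0 children.
Per-node child counts:
  node 16: 2 child(ren)
  node 15: 1 child(ren)
  node 8: 1 child(ren)
  node 13: 0 child(ren)
  node 40: 0 child(ren)
Matching nodes: [13, 40]
Count of leaf nodes: 2


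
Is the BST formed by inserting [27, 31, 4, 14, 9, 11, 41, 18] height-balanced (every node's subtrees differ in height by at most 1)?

Tree (level-order array): [27, 4, 31, None, 14, None, 41, 9, 18, None, None, None, 11]
Definition: a tree is height-balanced if, at every node, |h(left) - h(right)| <= 1 (empty subtree has height -1).
Bottom-up per-node check:
  node 11: h_left=-1, h_right=-1, diff=0 [OK], height=0
  node 9: h_left=-1, h_right=0, diff=1 [OK], height=1
  node 18: h_left=-1, h_right=-1, diff=0 [OK], height=0
  node 14: h_left=1, h_right=0, diff=1 [OK], height=2
  node 4: h_left=-1, h_right=2, diff=3 [FAIL (|-1-2|=3 > 1)], height=3
  node 41: h_left=-1, h_right=-1, diff=0 [OK], height=0
  node 31: h_left=-1, h_right=0, diff=1 [OK], height=1
  node 27: h_left=3, h_right=1, diff=2 [FAIL (|3-1|=2 > 1)], height=4
Node 4 violates the condition: |-1 - 2| = 3 > 1.
Result: Not balanced
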